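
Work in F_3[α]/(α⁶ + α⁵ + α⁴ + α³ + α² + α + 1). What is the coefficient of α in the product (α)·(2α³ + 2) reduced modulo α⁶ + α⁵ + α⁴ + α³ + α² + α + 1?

Multiply in F_3[α]: (α)·(2α³ + 2) = 2α⁴ + 2α.
Reduced: 2α⁴ + 2α.

2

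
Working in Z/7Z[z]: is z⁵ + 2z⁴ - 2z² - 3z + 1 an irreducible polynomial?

Yes

Write m(z) = z⁵ + 2z⁴ - 2z² - 3z + 1.
Check for roots in Z/7Z: m(0) = 1; m(1) = 6; m(2) = 2; m(3) = 1; m(4) = 2; m(5) = 6; m(6) = 3.
No roots, so no linear factors.
Degree-2 irreducible divisors: test the 21 monic irreducibles of degree 2 over GF(7).
None of them divide m (all give nonzero remainder).
No irreducible factor of degree ≤ 2 exists, so m is irreducible over GF(7).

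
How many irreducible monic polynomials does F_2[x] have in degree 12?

335

Gauss's count: N_{2}(12) = (1/12) Σ_{d|12} μ(12/d)·2^d.
Divisors of 12: 1, 2, 3, 4, 6, 12; μ(12/d) for each: 0, 1, 0, -1, -1, 1.
Σ = 2^2 − 2^4 − 2^6 + 2^12 = 4020.
N = 4020/12 = 335.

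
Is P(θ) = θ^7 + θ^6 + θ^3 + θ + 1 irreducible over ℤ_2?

Yes

Check for roots in ℤ_2: P(0) = 1; P(1) = 1.
No roots, so no linear factors.
Monic irreducibles of degree 2 over GF(2): θ^2 + θ + 1.
None of them divide P (all give nonzero remainder).
Monic irreducibles of degree 3 over GF(2): θ^3 + θ + 1, θ^3 + θ^2 + 1.
None of them divide P (all give nonzero remainder).
No irreducible factor of degree ≤ 3 exists, so P is irreducible over GF(2).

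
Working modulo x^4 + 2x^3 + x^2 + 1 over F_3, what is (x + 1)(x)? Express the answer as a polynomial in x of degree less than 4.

x^2 + x

Multiply in F_3[x]: (x + 1)·(x) = x^2 + x.
Reduced: x^2 + x.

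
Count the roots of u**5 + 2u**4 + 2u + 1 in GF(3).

Write P(u) = u**5 + 2u**4 + 2u + 1.
Evaluate at each of the 3 elements of GF(3):
P(0) = 1; P(1) = 0 → root; P(2) = 0 → root.
Roots: {1, 2}.

2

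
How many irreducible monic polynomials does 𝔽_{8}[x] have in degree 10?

107370900

By the necklace-counting formula, N_8(10) = (1/10) Σ_{d|10} μ(10/d)·8^d.
Divisors of 10: 1, 2, 5, 10; μ(10/d) for each: 1, -1, -1, 1.
Σ = 8^1 − 8^2 − 8^5 + 8^10 = 1073709000.
N = 1073709000/10 = 107370900.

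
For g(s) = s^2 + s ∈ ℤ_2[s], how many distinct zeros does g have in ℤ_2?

Evaluate at each of the 2 elements of ℤ_2:
g(0) = 0 → root; g(1) = 0 → root.
Roots: {0, 1}.

2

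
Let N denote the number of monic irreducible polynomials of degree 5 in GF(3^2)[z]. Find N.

11808

Gauss's count: N_{9}(5) = (1/5) Σ_{d|5} μ(5/d)·9^d.
Divisors of 5: 1, 5; μ(5/d) for each: -1, 1.
Σ = − 9^1 + 9^5 = 59040.
N = 59040/5 = 11808.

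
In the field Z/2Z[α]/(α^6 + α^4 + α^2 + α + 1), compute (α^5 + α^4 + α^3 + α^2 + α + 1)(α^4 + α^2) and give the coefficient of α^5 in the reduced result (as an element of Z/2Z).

Multiply in Z/2Z[α]: (α^5 + α^4 + α^3 + α^2 + α + 1)·(α^4 + α^2) = α^9 + α^8 + α^3 + α^2.
Reduce using α^6 ≡ α^4 + α^2 + α + 1 (mod α^6 + α^4 + α^2 + α + 1).
Reduced: α^4 + 1.

0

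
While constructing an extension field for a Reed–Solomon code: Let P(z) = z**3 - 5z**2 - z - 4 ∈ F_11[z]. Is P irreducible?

Check each element of F_11 for a root: P(0)=7, P(1)=2, P(2)=4, P(3)=8, P(4)=9, P(5)=2, P(6)=4, P(7)=10, P(8)=4, P(9)=3, P(10)=2.
No roots. A degree-3 polynomial over a field with no linear factor is irreducible.

Yes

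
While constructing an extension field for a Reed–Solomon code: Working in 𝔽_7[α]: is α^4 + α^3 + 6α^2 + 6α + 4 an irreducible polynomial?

Write h(α) = α^4 + α^3 + 6α^2 + 6α + 4.
Check for roots in 𝔽_7: h(0) = 4; h(1) = 4; h(2) = 1; h(3) = 2; h(4) = 3; h(5) = 3; h(6) = 4.
No roots, so no linear factors.
Degree-2 irreducible divisors: test the 21 monic irreducibles of degree 2 over GF(7).
None of them divide h (all give nonzero remainder).
No irreducible factor of degree ≤ 2 exists, so h is irreducible over GF(7).

Yes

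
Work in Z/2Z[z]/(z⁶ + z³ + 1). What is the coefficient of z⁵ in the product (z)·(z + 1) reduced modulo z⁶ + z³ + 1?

0

Multiply in Z/2Z[z]: (z)·(z + 1) = z² + z.
Reduced: z² + z.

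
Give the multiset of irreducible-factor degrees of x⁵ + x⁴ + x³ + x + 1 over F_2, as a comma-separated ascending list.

5

Write g(x) = x⁵ + x⁴ + x³ + x + 1.
Roots in F_2: g(0) = 1; g(1) = 1.
Complete factorization: g(x) = (x⁵ + x⁴ + x³ + x + 1).
Factor degrees with multiplicity: 5 = 5.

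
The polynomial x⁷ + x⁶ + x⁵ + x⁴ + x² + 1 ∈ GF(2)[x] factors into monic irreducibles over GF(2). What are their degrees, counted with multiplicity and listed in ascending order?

Write g(x) = x⁷ + x⁶ + x⁵ + x⁴ + x² + 1.
Roots in GF(2): g(0) = 1; g(1) = 0 → root.
Linear factors from roots: (x + 1).
Complete factorization: g(x) = (x + 1)^2·(x² + x + 1)·(x³ + x + 1).
Factor degrees with multiplicity: 1 + 1 + 2 + 3 = 7.

1, 1, 2, 3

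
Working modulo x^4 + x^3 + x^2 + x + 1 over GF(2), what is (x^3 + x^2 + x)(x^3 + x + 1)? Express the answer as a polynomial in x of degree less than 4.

Multiply in GF(2)[x]: (x^3 + x^2 + x)·(x^3 + x + 1) = x^6 + x^5 + x.
Reduce using x^4 ≡ x^3 + x^2 + x + 1 (mod x^4 + x^3 + x^2 + x + 1).
Reduced: 1.

1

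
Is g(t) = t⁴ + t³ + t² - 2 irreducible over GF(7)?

Yes

Check for roots in GF(7): g(0) = 5; g(1) = 1; g(2) = 5; g(3) = 3; g(4) = 5; g(5) = 3; g(6) = 6.
No roots, so no linear factors.
Degree-2 irreducible divisors: test the 21 monic irreducibles of degree 2 over GF(7).
None of them divide g (all give nonzero remainder).
No irreducible factor of degree ≤ 2 exists, so g is irreducible over GF(7).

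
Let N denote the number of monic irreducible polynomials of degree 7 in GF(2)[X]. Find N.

x^(2^7) − x is the product of all monic irreducibles of degree dividing 7; Möbius inversion gives N = (1/7) Σ μ(7/d)·2^d.
Divisors of 7: 1, 7; μ(7/d) for each: -1, 1.
Σ = − 2^1 + 2^7 = 126.
N = 126/7 = 18.

18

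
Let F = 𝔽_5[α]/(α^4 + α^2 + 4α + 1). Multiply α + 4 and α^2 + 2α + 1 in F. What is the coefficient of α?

4

Multiply in 𝔽_5[α]: (α + 4)·(α^2 + 2α + 1) = α^3 + α^2 + 4α + 4.
Reduced: α^3 + α^2 + 4α + 4.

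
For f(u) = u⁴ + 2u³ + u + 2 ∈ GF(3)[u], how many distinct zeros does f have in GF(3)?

Evaluate at each of the 3 elements of GF(3):
f(0) = 2; f(1) = 0 → root; f(2) = 0 → root.
Roots: {1, 2}.

2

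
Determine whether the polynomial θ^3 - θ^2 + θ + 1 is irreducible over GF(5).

Yes

Write h(θ) = θ^3 - θ^2 + θ + 1.
Check for roots in GF(5): h(0) = 1; h(1) = 2; h(2) = 2; h(3) = 2; h(4) = 3.
No roots. A degree-3 polynomial over a field with no linear factor is irreducible.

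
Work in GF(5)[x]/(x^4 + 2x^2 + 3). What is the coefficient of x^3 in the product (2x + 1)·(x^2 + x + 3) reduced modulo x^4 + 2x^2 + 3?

2

Multiply in GF(5)[x]: (2x + 1)·(x^2 + x + 3) = 2x^3 + 3x^2 + 2x + 3.
Reduced: 2x^3 + 3x^2 + 2x + 3.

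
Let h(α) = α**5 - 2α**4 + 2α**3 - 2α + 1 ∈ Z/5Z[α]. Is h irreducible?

Check for roots in Z/5Z: h(0) = 1; h(1) = 0 → root; h(2) = 3; h(3) = 0 → root; h(4) = 3.
h(1) = 0, so (α − 1) divides h(α); h is reducible.

No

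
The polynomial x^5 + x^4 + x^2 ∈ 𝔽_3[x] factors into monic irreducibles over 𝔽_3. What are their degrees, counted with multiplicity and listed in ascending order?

Write f(x) = x^5 + x^4 + x^2.
Roots in 𝔽_3: f(0) = 0 → root; f(1) = 0 → root; f(2) = 1.
Linear factors from roots: (x), (x + 2).
Complete factorization: f(x) = (x + 2)·(x)^2·(x^2 + 2x + 2).
Factor degrees with multiplicity: 1 + 1 + 1 + 2 = 5.

1, 1, 1, 2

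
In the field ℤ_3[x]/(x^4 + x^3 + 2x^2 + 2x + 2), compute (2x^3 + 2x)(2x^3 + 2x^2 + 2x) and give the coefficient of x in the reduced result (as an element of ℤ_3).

0

Multiply in ℤ_3[x]: (2x^3 + 2x)·(2x^3 + 2x^2 + 2x) = x^6 + x^5 + 2x^4 + x^3 + x^2.
Reduce using x^4 ≡ 2x^3 + x^2 + x + 1 (mod x^4 + x^3 + 2x^2 + 2x + 2).
Reduced: 2x^3 + 2x^2.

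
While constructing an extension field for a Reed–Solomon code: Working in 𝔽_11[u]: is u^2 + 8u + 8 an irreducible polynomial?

Yes

Write P(u) = u^2 + 8u + 8.
Check each element of 𝔽_11 for a root: P(0)=8, P(1)=6, P(2)=6, P(3)=8, P(4)=1, P(5)=7, P(6)=4, P(7)=3, P(8)=4, P(9)=7, P(10)=1.
No roots. A degree-2 polynomial over a field with no linear factor is irreducible.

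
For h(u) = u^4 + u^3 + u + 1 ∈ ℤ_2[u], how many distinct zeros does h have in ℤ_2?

Evaluate at each of the 2 elements of ℤ_2:
h(0) = 1; h(1) = 0 → root.
Roots: {1}.

1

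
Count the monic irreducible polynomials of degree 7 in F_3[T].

Gauss's count: N_{3}(7) = (1/7) Σ_{d|7} μ(7/d)·3^d.
Divisors of 7: 1, 7; μ(7/d) for each: -1, 1.
Σ = − 3^1 + 3^7 = 2184.
N = 2184/7 = 312.

312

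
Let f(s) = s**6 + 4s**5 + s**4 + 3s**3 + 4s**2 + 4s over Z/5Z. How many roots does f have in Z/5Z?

Evaluate at each of the 5 elements of Z/5Z:
f(0) = 0 → root; f(1) = 2; f(2) = 1; f(3) = 1; f(4) = 0 → root.
Roots: {0, 4}.

2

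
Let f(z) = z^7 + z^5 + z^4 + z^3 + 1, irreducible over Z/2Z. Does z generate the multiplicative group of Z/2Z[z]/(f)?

Yes

|GF(2^7)^×| = 2^7 − 1 = 127. Prime factorization: 127 = 127.
f is primitive ⇔ z has order 127 in GF(2)[z]/(f), i.e. z^(127/q) ≠ 1 for each prime q | 127.
z^(1) mod f = z.
None equal 1, so z has full order 127; f is primitive.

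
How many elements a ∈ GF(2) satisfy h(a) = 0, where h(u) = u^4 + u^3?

Evaluate at each of the 2 elements of GF(2):
h(0) = 0 → root; h(1) = 0 → root.
Roots: {0, 1}.

2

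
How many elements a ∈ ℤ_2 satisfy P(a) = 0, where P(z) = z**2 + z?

Evaluate at each of the 2 elements of ℤ_2:
P(0) = 0 → root; P(1) = 0 → root.
Roots: {0, 1}.

2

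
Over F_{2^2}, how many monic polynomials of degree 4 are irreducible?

The number of monic irreducibles of degree 4 over GF(4) is (1/4)·Σ_{d∣4} μ(4/d) 4^d.
Divisors of 4: 1, 2, 4; μ(4/d) for each: 0, -1, 1.
Σ = − 4^2 + 4^4 = 240.
N = 240/4 = 60.

60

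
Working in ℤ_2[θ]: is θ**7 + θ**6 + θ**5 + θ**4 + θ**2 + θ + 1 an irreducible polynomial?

Yes

Write h(θ) = θ**7 + θ**6 + θ**5 + θ**4 + θ**2 + θ + 1.
Check for roots in ℤ_2: h(0) = 1; h(1) = 1.
No roots, so no linear factors.
Monic irreducibles of degree 2 over GF(2): θ**2 + θ + 1.
None of them divide h (all give nonzero remainder).
Monic irreducibles of degree 3 over GF(2): θ**3 + θ + 1, θ**3 + θ**2 + 1.
None of them divide h (all give nonzero remainder).
No irreducible factor of degree ≤ 3 exists, so h is irreducible over GF(2).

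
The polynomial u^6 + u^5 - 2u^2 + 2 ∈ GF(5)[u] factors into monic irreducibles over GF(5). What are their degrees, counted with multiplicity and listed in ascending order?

Write h(u) = u^6 + u^5 - 2u^2 + 2.
Roots in GF(5): h(0) = 2; h(1) = 2; h(2) = 0 → root; h(3) = 1; h(4) = 0 → root.
Linear factors from roots: (u - 2), (u + 1).
Complete factorization: h(u) = (u + 1)·(u - 2)·(u^4 + 2u^3 - u^2 - 2u - 1).
Factor degrees with multiplicity: 1 + 1 + 4 = 6.

1, 1, 4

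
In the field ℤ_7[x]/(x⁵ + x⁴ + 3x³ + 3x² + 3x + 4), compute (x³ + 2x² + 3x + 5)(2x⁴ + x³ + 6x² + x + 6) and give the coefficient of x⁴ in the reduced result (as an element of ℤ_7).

6

Multiply in ℤ_7[x]: (x³ + 2x² + 3x + 5)·(2x⁴ + x³ + 6x² + x + 6) = 2x⁷ + 5x⁶ + 5x⁴ + 3x³ + 3x² + 2x + 2.
Reduce using x⁵ ≡ 6x⁴ + 4x³ + 4x² + 4x + 3 (mod x⁵ + x⁴ + 3x³ + 3x² + 3x + 4).
Reduced: 6x⁴ + x³ + 6x² + 3x + 3.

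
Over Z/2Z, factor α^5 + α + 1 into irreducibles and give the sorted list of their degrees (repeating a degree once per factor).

2, 3

Write f(α) = α^5 + α + 1.
Roots in Z/2Z: f(0) = 1; f(1) = 1.
Complete factorization: f(α) = (α^2 + α + 1)·(α^3 + α^2 + 1).
Factor degrees with multiplicity: 2 + 3 = 5.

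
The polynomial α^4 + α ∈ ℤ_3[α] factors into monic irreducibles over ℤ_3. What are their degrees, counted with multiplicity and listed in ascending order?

Write g(α) = α^4 + α.
Roots in ℤ_3: g(0) = 0 → root; g(1) = 2; g(2) = 0 → root.
Linear factors from roots: (α), (α + 1).
Complete factorization: g(α) = (α)·(α + 1)^3.
Factor degrees with multiplicity: 1 + 1 + 1 + 1 = 4.

1, 1, 1, 1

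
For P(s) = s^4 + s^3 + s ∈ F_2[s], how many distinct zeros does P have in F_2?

Evaluate at each of the 2 elements of F_2:
P(0) = 0 → root; P(1) = 1.
Roots: {0}.

1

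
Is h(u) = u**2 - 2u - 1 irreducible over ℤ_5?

Yes

Check for roots in ℤ_5: h(0) = 4; h(1) = 3; h(2) = 4; h(3) = 2; h(4) = 2.
No roots. A degree-2 polynomial over a field with no linear factor is irreducible.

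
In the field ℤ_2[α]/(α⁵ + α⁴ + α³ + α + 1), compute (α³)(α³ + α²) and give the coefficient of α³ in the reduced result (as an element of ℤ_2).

0

Multiply in ℤ_2[α]: (α³)·(α³ + α²) = α⁶ + α⁵.
Reduce using α⁵ ≡ α⁴ + α³ + α + 1 (mod α⁵ + α⁴ + α³ + α + 1).
Reduced: α⁴ + α² + α.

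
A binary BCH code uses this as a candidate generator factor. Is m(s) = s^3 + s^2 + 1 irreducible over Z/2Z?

Yes

Check for roots in Z/2Z: m(0) = 1; m(1) = 1.
No roots. A degree-3 polynomial over a field with no linear factor is irreducible.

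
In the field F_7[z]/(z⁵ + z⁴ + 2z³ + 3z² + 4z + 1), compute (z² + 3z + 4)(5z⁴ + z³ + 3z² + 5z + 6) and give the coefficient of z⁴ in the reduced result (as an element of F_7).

5

Multiply in F_7[z]: (z² + 3z + 4)·(5z⁴ + z³ + 3z² + 5z + 6) = 5z⁶ + 2z⁵ + 5z⁴ + 4z³ + 5z² + 3z + 3.
Reduce using z⁵ ≡ 6z⁴ + 5z³ + 4z² + 3z + 6 (mod z⁵ + z⁴ + 2z³ + 3z² + 4z + 1).
Reduced: 5z⁴ + 2z³ + z² + 3z + 6.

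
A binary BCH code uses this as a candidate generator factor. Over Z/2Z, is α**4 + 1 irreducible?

No

Write h(α) = α**4 + 1.
Check for roots in Z/2Z: h(0) = 1; h(1) = 0 → root.
h(1) = 0, so (α − 1) divides h(α); h is reducible.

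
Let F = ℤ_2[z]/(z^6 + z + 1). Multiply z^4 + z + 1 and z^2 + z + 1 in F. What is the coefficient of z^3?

1

Multiply in ℤ_2[z]: (z^4 + z + 1)·(z^2 + z + 1) = z^6 + z^5 + z^4 + z^3 + 1.
Reduce using z^6 ≡ z + 1 (mod z^6 + z + 1).
Reduced: z^5 + z^4 + z^3 + z.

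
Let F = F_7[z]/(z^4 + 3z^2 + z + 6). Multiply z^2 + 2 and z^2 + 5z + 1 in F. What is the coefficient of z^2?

0

Multiply in F_7[z]: (z^2 + 2)·(z^2 + 5z + 1) = z^4 + 5z^3 + 3z^2 + 3z + 2.
Reduce using z^4 ≡ 4z^2 + 6z + 1 (mod z^4 + 3z^2 + z + 6).
Reduced: 5z^3 + 2z + 3.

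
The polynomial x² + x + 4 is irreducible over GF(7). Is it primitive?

No

Write f(x) = x² + x + 4.
|GF(7^2)^×| = 7^2 − 1 = 48. Prime factorization: 48 = 2^4·3.
f is primitive ⇔ x has order 48 in GF(7)[x]/(f), i.e. x^(48/q) ≠ 1 for each prime q | 48.
x^(24) mod f = 1
x^(16) mod f = 2.
Since x^(24) = 1, the order of x divides 24 < 48; not primitive.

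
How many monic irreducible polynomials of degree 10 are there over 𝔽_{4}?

Gauss's count: N_{4}(10) = (1/10) Σ_{d|10} μ(10/d)·4^d.
Divisors of 10: 1, 2, 5, 10; μ(10/d) for each: 1, -1, -1, 1.
Σ = 4^1 − 4^2 − 4^5 + 4^10 = 1047540.
N = 1047540/10 = 104754.

104754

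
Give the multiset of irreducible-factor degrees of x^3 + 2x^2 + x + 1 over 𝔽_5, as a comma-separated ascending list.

1, 2

Write h(x) = x^3 + 2x^2 + x + 1.
Roots in 𝔽_5: h(0) = 1; h(1) = 0 → root; h(2) = 4; h(3) = 4; h(4) = 1.
Linear factors from roots: (x + 4).
Complete factorization: h(x) = (x + 4)·(x^2 + 3x + 4).
Factor degrees with multiplicity: 1 + 2 = 3.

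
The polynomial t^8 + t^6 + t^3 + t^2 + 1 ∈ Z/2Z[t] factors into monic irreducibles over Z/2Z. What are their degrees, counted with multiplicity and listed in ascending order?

Write g(t) = t^8 + t^6 + t^3 + t^2 + 1.
Roots in Z/2Z: g(0) = 1; g(1) = 1.
Complete factorization: g(t) = (t^8 + t^6 + t^3 + t^2 + 1).
Factor degrees with multiplicity: 8 = 8.

8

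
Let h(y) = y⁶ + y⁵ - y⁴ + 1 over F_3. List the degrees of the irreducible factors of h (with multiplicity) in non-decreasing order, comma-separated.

Roots in F_3: h(0) = 1; h(1) = 2; h(2) = 0 → root.
Linear factors from roots: (y + 1).
Complete factorization: h(y) = (y + 1)^2·(y⁴ - y³ + y + 1).
Factor degrees with multiplicity: 1 + 1 + 4 = 6.

1, 1, 4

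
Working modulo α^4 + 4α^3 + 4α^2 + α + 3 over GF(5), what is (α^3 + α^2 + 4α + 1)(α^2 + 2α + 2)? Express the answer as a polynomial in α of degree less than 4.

3α^3 + 4α^2 + 3α

Multiply in GF(5)[α]: (α^3 + α^2 + 4α + 1)·(α^2 + 2α + 2) = α^5 + 3α^4 + 3α^3 + α^2 + 2.
Reduce using α^4 ≡ α^3 + α^2 + 4α + 2 (mod α^4 + 4α^3 + 4α^2 + α + 3).
Reduced: 3α^3 + 4α^2 + 3α.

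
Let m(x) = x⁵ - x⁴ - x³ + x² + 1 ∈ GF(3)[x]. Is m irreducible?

Check for roots in GF(3): m(0) = 1; m(1) = 1; m(2) = 1.
No roots, so no linear factors.
Monic irreducibles of degree 2 over GF(3): x² + 1, x² + x - 1, x² - x - 1.
None of them divide m (all give nonzero remainder).
No irreducible factor of degree ≤ 2 exists, so m is irreducible over GF(3).

Yes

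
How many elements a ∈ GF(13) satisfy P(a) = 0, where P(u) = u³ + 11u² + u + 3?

Evaluate at each of the 13 elements of GF(13):
P(0) = 3; P(1) = 3; P(2) = 5; P(3) = 2; P(4) = 0 → root; P(5) = 5; P(6) = 10; P(7) = 8; P(8) = 5; P(9) = 7; P(10) = 7; P(11) = 11; P(12) = 12.
Roots: {4}.

1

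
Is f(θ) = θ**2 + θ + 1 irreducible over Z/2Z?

Yes

Check for roots in Z/2Z: f(0) = 1; f(1) = 1.
No roots. A degree-2 polynomial over a field with no linear factor is irreducible.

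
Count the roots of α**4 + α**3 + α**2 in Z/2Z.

1

Write g(α) = α**4 + α**3 + α**2.
Evaluate at each of the 2 elements of Z/2Z:
g(0) = 0 → root; g(1) = 1.
Roots: {0}.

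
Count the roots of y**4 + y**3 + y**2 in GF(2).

1

Write f(y) = y**4 + y**3 + y**2.
Evaluate at each of the 2 elements of GF(2):
f(0) = 0 → root; f(1) = 1.
Roots: {0}.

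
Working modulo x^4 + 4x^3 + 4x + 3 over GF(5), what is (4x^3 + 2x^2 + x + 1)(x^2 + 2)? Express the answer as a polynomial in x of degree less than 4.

Multiply in GF(5)[x]: (4x^3 + 2x^2 + x + 1)·(x^2 + 2) = 4x^5 + 2x^4 + 4x^3 + 2x + 2.
Reduce using x^4 ≡ x^3 + x + 2 (mod x^4 + 4x^3 + 4x + 3).
Reduced: 4x^2 + x + 4.

4x^2 + x + 4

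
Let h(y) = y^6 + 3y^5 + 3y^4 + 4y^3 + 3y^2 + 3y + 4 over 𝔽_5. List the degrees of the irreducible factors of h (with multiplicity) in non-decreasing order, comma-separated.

6

Roots in 𝔽_5: h(0) = 4; h(1) = 1; h(2) = 2; h(3) = 4; h(4) = 1.
Complete factorization: h(y) = (y^6 + 3y^5 + 3y^4 + 4y^3 + 3y^2 + 3y + 4).
Factor degrees with multiplicity: 6 = 6.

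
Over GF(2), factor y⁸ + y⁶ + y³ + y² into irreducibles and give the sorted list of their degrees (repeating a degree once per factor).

1, 1, 1, 2, 3

Write f(y) = y⁸ + y⁶ + y³ + y².
Roots in GF(2): f(0) = 0 → root; f(1) = 0 → root.
Linear factors from roots: (y), (y + 1).
Complete factorization: f(y) = (y + 1)·(y)^2·(y² + y + 1)·(y³ + y + 1).
Factor degrees with multiplicity: 1 + 1 + 1 + 2 + 3 = 8.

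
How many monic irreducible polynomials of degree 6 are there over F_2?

9

Gauss's count: N_{2}(6) = (1/6) Σ_{d|6} μ(6/d)·2^d.
Divisors of 6: 1, 2, 3, 6; μ(6/d) for each: 1, -1, -1, 1.
Σ = 2^1 − 2^2 − 2^3 + 2^6 = 54.
N = 54/6 = 9.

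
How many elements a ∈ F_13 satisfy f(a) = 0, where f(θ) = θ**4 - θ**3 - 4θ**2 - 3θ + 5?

4

Evaluate at each of the 13 elements of F_13:
f(0) = 5; f(1) = 11; f(2) = 4; f(3) = 1; f(4) = 4; f(5) = 0 → root; f(6) = 0 → root; f(7) = 0 → root; f(8) = 7; f(9) = 0 → root; f(10) = 8; f(11) = 6; f(12) = 6.
Roots: {5, 6, 7, 9}.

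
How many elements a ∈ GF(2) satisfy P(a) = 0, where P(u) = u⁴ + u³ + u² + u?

Evaluate at each of the 2 elements of GF(2):
P(0) = 0 → root; P(1) = 0 → root.
Roots: {0, 1}.

2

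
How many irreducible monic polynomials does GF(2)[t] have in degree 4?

By the necklace-counting formula, N_2(4) = (1/4) Σ_{d|4} μ(4/d)·2^d.
Divisors of 4: 1, 2, 4; μ(4/d) for each: 0, -1, 1.
Σ = − 2^2 + 2^4 = 12.
N = 12/4 = 3.

3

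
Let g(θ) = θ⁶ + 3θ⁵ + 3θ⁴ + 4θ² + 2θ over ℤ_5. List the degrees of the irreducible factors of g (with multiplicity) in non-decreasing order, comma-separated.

1, 2, 3

Roots in ℤ_5: g(0) = 0 → root; g(1) = 3; g(2) = 3; g(3) = 3; g(4) = 3.
Linear factors from roots: (θ).
Complete factorization: g(θ) = (θ)·(θ² + 4θ + 1)·(θ³ + 4θ² + θ + 2).
Factor degrees with multiplicity: 1 + 2 + 3 = 6.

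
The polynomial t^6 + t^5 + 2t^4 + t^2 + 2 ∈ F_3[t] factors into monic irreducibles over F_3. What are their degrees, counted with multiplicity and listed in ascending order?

6

Write g(t) = t^6 + t^5 + 2t^4 + t^2 + 2.
Roots in F_3: g(0) = 2; g(1) = 1; g(2) = 2.
Complete factorization: g(t) = (t^6 + t^5 + 2t^4 + t^2 + 2).
Factor degrees with multiplicity: 6 = 6.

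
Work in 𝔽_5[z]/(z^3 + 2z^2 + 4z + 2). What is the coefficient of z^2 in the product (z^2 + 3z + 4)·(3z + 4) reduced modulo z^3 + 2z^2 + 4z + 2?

Multiply in 𝔽_5[z]: (z^2 + 3z + 4)·(3z + 4) = 3z^3 + 3z^2 + 4z + 1.
Reduce using z^3 ≡ 3z^2 + z + 3 (mod z^3 + 2z^2 + 4z + 2).
Reduced: 2z^2 + 2z.

2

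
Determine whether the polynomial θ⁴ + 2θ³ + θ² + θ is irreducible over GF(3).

Write h(θ) = θ⁴ + 2θ³ + θ² + θ.
Check for roots in GF(3): h(0) = 0 → root; h(1) = 2; h(2) = 2.
h(0) = 0, so (θ) divides h(θ); h is reducible.

No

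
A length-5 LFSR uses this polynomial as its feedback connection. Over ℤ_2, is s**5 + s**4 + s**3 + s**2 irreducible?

No

Write g(s) = s**5 + s**4 + s**3 + s**2.
Check for roots in ℤ_2: g(0) = 0 → root; g(1) = 0 → root.
g(0) = 0, so (s) divides g(s); g is reducible.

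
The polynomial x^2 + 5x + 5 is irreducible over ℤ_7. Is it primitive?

Write f(x) = x^2 + 5x + 5.
|GF(7^2)^×| = 7^2 − 1 = 48. Prime factorization: 48 = 2^4·3.
f is primitive ⇔ x has order 48 in GF(7)[x]/(f), i.e. x^(48/q) ≠ 1 for each prime q | 48.
x^(24) mod f = 6.
x^(16) mod f = 4.
None equal 1, so x has full order 48; f is primitive.

Yes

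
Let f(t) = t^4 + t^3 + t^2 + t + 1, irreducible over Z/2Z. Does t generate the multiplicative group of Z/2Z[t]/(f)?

|GF(2^4)^×| = 2^4 − 1 = 15. Prime factorization: 15 = 3·5.
f is primitive ⇔ t has order 15 in GF(2)[t]/(f), i.e. t^(15/q) ≠ 1 for each prime q | 15.
t^(5) mod f = 1
t^(3) mod f = t^3.
Since t^(5) = 1, the order of t divides 5 < 15; not primitive.

No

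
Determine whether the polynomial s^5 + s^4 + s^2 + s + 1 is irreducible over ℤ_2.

Write f(s) = s^5 + s^4 + s^2 + s + 1.
Check for roots in ℤ_2: f(0) = 1; f(1) = 1.
No roots, so no linear factors.
Monic irreducibles of degree 2 over GF(2): s^2 + s + 1.
None of them divide f (all give nonzero remainder).
No irreducible factor of degree ≤ 2 exists, so f is irreducible over GF(2).

Yes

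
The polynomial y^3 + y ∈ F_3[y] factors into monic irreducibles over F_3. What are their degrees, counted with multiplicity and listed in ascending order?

Write f(y) = y^3 + y.
Roots in F_3: f(0) = 0 → root; f(1) = 2; f(2) = 1.
Linear factors from roots: (y).
Complete factorization: f(y) = (y)·(y^2 + 1).
Factor degrees with multiplicity: 1 + 2 = 3.

1, 2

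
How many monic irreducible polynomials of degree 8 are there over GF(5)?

The number of monic irreducibles of degree 8 over GF(5) is (1/8)·Σ_{d∣8} μ(8/d) 5^d.
Divisors of 8: 1, 2, 4, 8; μ(8/d) for each: 0, 0, -1, 1.
Σ = − 5^4 + 5^8 = 390000.
N = 390000/8 = 48750.

48750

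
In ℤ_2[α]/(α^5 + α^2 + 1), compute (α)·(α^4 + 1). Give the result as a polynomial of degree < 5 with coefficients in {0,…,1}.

Multiply in ℤ_2[α]: (α)·(α^4 + 1) = α^5 + α.
Reduce using α^5 ≡ α^2 + 1 (mod α^5 + α^2 + 1).
Reduced: α^2 + α + 1.

α^2 + α + 1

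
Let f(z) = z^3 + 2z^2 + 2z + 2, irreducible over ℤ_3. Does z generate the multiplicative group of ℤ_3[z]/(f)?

|GF(3^3)^×| = 3^3 − 1 = 26. Prime factorization: 26 = 2·13.
f is primitive ⇔ z has order 26 in GF(3)[z]/(f), i.e. z^(26/q) ≠ 1 for each prime q | 26.
z^(13) mod f = 1
z^(2) mod f = z^2.
Since z^(13) = 1, the order of z divides 13 < 26; not primitive.

No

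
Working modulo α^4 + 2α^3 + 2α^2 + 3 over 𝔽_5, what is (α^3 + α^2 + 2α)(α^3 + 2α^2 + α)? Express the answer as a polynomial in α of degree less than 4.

α^3 + 2α^2 + 2α + 2

Multiply in 𝔽_5[α]: (α^3 + α^2 + 2α)·(α^3 + 2α^2 + α) = α^6 + 3α^5 + 2α^2.
Reduce using α^4 ≡ 3α^3 + 3α^2 + 2 (mod α^4 + 2α^3 + 2α^2 + 3).
Reduced: α^3 + 2α^2 + 2α + 2.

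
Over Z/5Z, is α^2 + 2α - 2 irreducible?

Write m(α) = α^2 + 2α - 2.
Check for roots in Z/5Z: m(0) = 3; m(1) = 1; m(2) = 1; m(3) = 3; m(4) = 2.
No roots. A degree-2 polynomial over a field with no linear factor is irreducible.

Yes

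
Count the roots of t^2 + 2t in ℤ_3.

Write f(t) = t^2 + 2t.
Evaluate at each of the 3 elements of ℤ_3:
f(0) = 0 → root; f(1) = 0 → root; f(2) = 2.
Roots: {0, 1}.

2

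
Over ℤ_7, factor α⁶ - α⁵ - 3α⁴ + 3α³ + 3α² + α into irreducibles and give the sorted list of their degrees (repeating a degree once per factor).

Write g(α) = α⁶ - α⁵ - 3α⁴ + 3α³ + 3α² + α.
Linear factors from roots: (α), (α + 3).
Complete factorization: g(α) = (α)·(α + 3)·(α² + α - 3)·(α² + 2α + 3).
Factor degrees with multiplicity: 1 + 1 + 2 + 2 = 6.

1, 1, 2, 2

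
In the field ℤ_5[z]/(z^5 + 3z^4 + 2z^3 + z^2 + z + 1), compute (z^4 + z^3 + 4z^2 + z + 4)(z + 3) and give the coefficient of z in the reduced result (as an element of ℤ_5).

Multiply in ℤ_5[z]: (z^4 + z^3 + 4z^2 + z + 4)·(z + 3) = z^5 + 4z^4 + 2z^3 + 3z^2 + 2z + 2.
Reduce using z^5 ≡ 2z^4 + 3z^3 + 4z^2 + 4z + 4 (mod z^5 + 3z^4 + 2z^3 + z^2 + z + 1).
Reduced: z^4 + 2z^2 + z + 1.

1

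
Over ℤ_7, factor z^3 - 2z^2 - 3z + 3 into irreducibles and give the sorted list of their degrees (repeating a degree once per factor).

1, 2

Write g(z) = z^3 - 2z^2 - 3z + 3.
Linear factors from roots: (z + 2).
Complete factorization: g(z) = (z + 2)·(z^2 + 3z - 2).
Factor degrees with multiplicity: 1 + 2 = 3.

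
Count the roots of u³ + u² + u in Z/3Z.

2

Write P(u) = u³ + u² + u.
Evaluate at each of the 3 elements of Z/3Z:
P(0) = 0 → root; P(1) = 0 → root; P(2) = 2.
Roots: {0, 1}.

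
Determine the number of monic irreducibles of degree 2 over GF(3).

The number of monic irreducibles of degree 2 over GF(3) is (1/2)·Σ_{d∣2} μ(2/d) 3^d.
Divisors of 2: 1, 2; μ(2/d) for each: -1, 1.
Σ = − 3^1 + 3^2 = 6.
N = 6/2 = 3.

3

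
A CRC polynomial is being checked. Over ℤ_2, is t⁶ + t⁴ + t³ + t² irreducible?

Write g(t) = t⁶ + t⁴ + t³ + t².
Check for roots in ℤ_2: g(0) = 0 → root; g(1) = 0 → root.
g(0) = 0, so (t) divides g(t); g is reducible.

No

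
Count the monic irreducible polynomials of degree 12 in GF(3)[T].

x^(3^12) − x is the product of all monic irreducibles of degree dividing 12; Möbius inversion gives N = (1/12) Σ μ(12/d)·3^d.
Divisors of 12: 1, 2, 3, 4, 6, 12; μ(12/d) for each: 0, 1, 0, -1, -1, 1.
Σ = 3^2 − 3^4 − 3^6 + 3^12 = 530640.
N = 530640/12 = 44220.

44220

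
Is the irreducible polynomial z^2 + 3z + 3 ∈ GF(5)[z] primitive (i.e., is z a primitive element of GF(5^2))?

Yes

Write f(z) = z^2 + 3z + 3.
|GF(5^2)^×| = 5^2 − 1 = 24. Prime factorization: 24 = 2^3·3.
f is primitive ⇔ z has order 24 in GF(5)[z]/(f), i.e. z^(24/q) ≠ 1 for each prime q | 24.
z^(12) mod f = 4.
z^(8) mod f = z + 1.
None equal 1, so z has full order 24; f is primitive.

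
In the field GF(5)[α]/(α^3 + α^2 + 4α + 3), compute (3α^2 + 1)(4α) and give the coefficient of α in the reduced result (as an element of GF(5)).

1

Multiply in GF(5)[α]: (3α^2 + 1)·(4α) = 2α^3 + 4α.
Reduce using α^3 ≡ 4α^2 + α + 2 (mod α^3 + α^2 + 4α + 3).
Reduced: 3α^2 + α + 4.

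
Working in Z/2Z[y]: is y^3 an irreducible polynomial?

No

Write h(y) = y^3.
Check for roots in Z/2Z: h(0) = 0 → root; h(1) = 1.
h(0) = 0, so (y) divides h(y); h is reducible.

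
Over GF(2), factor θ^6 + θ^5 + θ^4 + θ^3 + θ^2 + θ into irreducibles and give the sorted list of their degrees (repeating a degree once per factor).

Write h(θ) = θ^6 + θ^5 + θ^4 + θ^3 + θ^2 + θ.
Roots in GF(2): h(0) = 0 → root; h(1) = 0 → root.
Linear factors from roots: (θ), (θ + 1).
Complete factorization: h(θ) = (θ)·(θ + 1)·(θ^2 + θ + 1)^2.
Factor degrees with multiplicity: 1 + 1 + 2 + 2 = 6.

1, 1, 2, 2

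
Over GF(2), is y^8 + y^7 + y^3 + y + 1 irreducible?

Write g(y) = y^8 + y^7 + y^3 + y + 1.
Check for roots in GF(2): g(0) = 1; g(1) = 1.
No roots, so no linear factors.
Monic irreducibles of degree 2 over GF(2): y^2 + y + 1.
None of them divide g (all give nonzero remainder).
Monic irreducibles of degree 3 over GF(2): y^3 + y + 1, y^3 + y^2 + 1.
None of them divide g (all give nonzero remainder).
Monic irreducibles of degree 4 over GF(2): y^4 + y + 1, y^4 + y^3 + 1, y^4 + y^3 + y^2 + y + 1.
None of them divide g (all give nonzero remainder).
No irreducible factor of degree ≤ 4 exists, so g is irreducible over GF(2).

Yes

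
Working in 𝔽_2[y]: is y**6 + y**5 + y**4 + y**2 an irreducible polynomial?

No

Write f(y) = y**6 + y**5 + y**4 + y**2.
Check for roots in 𝔽_2: f(0) = 0 → root; f(1) = 0 → root.
f(0) = 0, so (y) divides f(y); f is reducible.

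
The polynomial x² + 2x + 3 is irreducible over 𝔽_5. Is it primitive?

Yes

Write f(x) = x² + 2x + 3.
|GF(5^2)^×| = 5^2 − 1 = 24. Prime factorization: 24 = 2^3·3.
f is primitive ⇔ x has order 24 in GF(5)[x]/(f), i.e. x^(24/q) ≠ 1 for each prime q | 24.
x^(12) mod f = 4.
x^(8) mod f = 4x + 1.
None equal 1, so x has full order 24; f is primitive.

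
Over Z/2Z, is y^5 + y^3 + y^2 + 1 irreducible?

Write m(y) = y^5 + y^3 + y^2 + 1.
Check for roots in Z/2Z: m(0) = 1; m(1) = 0 → root.
m(1) = 0, so (y − 1) divides m(y); m is reducible.

No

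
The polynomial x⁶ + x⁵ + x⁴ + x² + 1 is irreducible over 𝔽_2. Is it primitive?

No

Write f(x) = x⁶ + x⁵ + x⁴ + x² + 1.
|GF(2^6)^×| = 2^6 − 1 = 63. Prime factorization: 63 = 3^2·7.
f is primitive ⇔ x has order 63 in GF(2)[x]/(f), i.e. x^(63/q) ≠ 1 for each prime q | 63.
x^(21) mod f = 1
x^(9) mod f = x³ + 1.
Since x^(21) = 1, the order of x divides 21 < 63; not primitive.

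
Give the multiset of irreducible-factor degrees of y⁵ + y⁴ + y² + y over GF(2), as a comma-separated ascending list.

1, 1, 1, 2

Write f(y) = y⁵ + y⁴ + y² + y.
Roots in GF(2): f(0) = 0 → root; f(1) = 0 → root.
Linear factors from roots: (y), (y + 1).
Complete factorization: f(y) = (y)·(y + 1)^2·(y² + y + 1).
Factor degrees with multiplicity: 1 + 1 + 1 + 2 = 5.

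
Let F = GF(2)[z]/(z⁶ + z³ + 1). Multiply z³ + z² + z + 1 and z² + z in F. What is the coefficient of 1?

0

Multiply in GF(2)[z]: (z³ + z² + z + 1)·(z² + z) = z⁵ + z.
Reduced: z⁵ + z.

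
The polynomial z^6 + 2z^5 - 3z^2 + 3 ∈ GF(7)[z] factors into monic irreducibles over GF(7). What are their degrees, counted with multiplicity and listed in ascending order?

1, 2, 3

Write h(z) = z^6 + 2z^5 - 3z^2 + 3.
Linear factors from roots: (z - 2).
Complete factorization: h(z) = (z - 2)·(z^2 - 3z + 1)·(z^3 + 2).
Factor degrees with multiplicity: 1 + 2 + 3 = 6.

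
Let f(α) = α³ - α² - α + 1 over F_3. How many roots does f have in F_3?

2

Evaluate at each of the 3 elements of F_3:
f(0) = 1; f(1) = 0 → root; f(2) = 0 → root.
Roots: {1, 2}.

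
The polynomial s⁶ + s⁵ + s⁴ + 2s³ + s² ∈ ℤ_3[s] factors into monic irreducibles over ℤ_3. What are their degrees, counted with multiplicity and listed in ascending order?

1, 1, 1, 1, 2

Write h(s) = s⁶ + s⁵ + s⁴ + 2s³ + s².
Roots in ℤ_3: h(0) = 0 → root; h(1) = 0 → root; h(2) = 0 → root.
Linear factors from roots: (s), (s + 2), (s + 1).
Complete factorization: h(s) = (s + 1)·(s + 2)·(s)^2·(s² + s + 2).
Factor degrees with multiplicity: 1 + 1 + 1 + 1 + 2 = 6.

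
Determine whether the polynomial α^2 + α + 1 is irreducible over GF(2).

Yes

Write P(α) = α^2 + α + 1.
Check for roots in GF(2): P(0) = 1; P(1) = 1.
No roots. A degree-2 polynomial over a field with no linear factor is irreducible.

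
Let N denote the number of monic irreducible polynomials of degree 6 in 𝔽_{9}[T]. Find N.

88440

Gauss's count: N_{9}(6) = (1/6) Σ_{d|6} μ(6/d)·9^d.
Divisors of 6: 1, 2, 3, 6; μ(6/d) for each: 1, -1, -1, 1.
Σ = 9^1 − 9^2 − 9^3 + 9^6 = 530640.
N = 530640/6 = 88440.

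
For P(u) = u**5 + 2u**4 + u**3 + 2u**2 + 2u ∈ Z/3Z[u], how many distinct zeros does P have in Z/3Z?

Evaluate at each of the 3 elements of Z/3Z:
P(0) = 0 → root; P(1) = 2; P(2) = 0 → root.
Roots: {0, 2}.

2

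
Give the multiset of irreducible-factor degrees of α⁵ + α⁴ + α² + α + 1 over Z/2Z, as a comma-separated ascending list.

Write g(α) = α⁵ + α⁴ + α² + α + 1.
Roots in Z/2Z: g(0) = 1; g(1) = 1.
Complete factorization: g(α) = (α⁵ + α⁴ + α² + α + 1).
Factor degrees with multiplicity: 5 = 5.

5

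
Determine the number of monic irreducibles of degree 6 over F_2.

x^(2^6) − x is the product of all monic irreducibles of degree dividing 6; Möbius inversion gives N = (1/6) Σ μ(6/d)·2^d.
Divisors of 6: 1, 2, 3, 6; μ(6/d) for each: 1, -1, -1, 1.
Σ = 2^1 − 2^2 − 2^3 + 2^6 = 54.
N = 54/6 = 9.

9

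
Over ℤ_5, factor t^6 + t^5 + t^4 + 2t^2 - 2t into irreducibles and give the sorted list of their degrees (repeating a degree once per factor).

1, 1, 1, 3

Write h(t) = t^6 + t^5 + t^4 + 2t^2 - 2t.
Roots in ℤ_5: h(0) = 0 → root; h(1) = 3; h(2) = 1; h(3) = 0 → root; h(4) = 0 → root.
Linear factors from roots: (t), (t + 2), (t + 1).
Complete factorization: h(t) = (t)·(t + 1)·(t + 2)·(t^3 - 2t^2 - 1).
Factor degrees with multiplicity: 1 + 1 + 1 + 3 = 6.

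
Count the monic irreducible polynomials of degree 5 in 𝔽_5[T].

624

The number of monic irreducibles of degree 5 over GF(5) is (1/5)·Σ_{d∣5} μ(5/d) 5^d.
Divisors of 5: 1, 5; μ(5/d) for each: -1, 1.
Σ = − 5^1 + 5^5 = 3120.
N = 3120/5 = 624.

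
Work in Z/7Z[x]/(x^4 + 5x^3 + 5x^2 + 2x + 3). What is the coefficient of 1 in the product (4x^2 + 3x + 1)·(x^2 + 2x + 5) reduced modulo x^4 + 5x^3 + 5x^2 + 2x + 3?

0

Multiply in Z/7Z[x]: (4x^2 + 3x + 1)·(x^2 + 2x + 5) = 4x^4 + 4x^3 + 6x^2 + 3x + 5.
Reduce using x^4 ≡ 2x^3 + 2x^2 + 5x + 4 (mod x^4 + 5x^3 + 5x^2 + 2x + 3).
Reduced: 5x^3 + 2x.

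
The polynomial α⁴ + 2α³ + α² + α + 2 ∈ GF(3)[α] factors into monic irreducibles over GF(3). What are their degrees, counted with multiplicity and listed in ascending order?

Write h(α) = α⁴ + 2α³ + α² + α + 2.
Roots in GF(3): h(0) = 2; h(1) = 1; h(2) = 1.
Complete factorization: h(α) = (α⁴ + 2α³ + α² + α + 2).
Factor degrees with multiplicity: 4 = 4.

4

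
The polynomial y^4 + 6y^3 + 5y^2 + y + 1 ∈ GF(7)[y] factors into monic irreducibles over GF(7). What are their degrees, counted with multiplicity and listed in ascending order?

Write h(y) = y^4 + 6y^3 + 5y^2 + y + 1.
Linear factors from roots: (y + 6), (y + 1).
Complete factorization: h(y) = (y + 1)·(y + 6)·(y^2 + 6y + 6).
Factor degrees with multiplicity: 1 + 1 + 2 = 4.

1, 1, 2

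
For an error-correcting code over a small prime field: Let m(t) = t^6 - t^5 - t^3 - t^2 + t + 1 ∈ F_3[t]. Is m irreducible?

No

Check for roots in F_3: m(0) = 1; m(1) = 0 → root; m(2) = 2.
m(1) = 0, so (t − 1) divides m(t); m is reducible.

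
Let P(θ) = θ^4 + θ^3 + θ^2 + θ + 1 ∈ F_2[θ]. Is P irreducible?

Check for roots in F_2: P(0) = 1; P(1) = 1.
No roots, so no linear factors.
Monic irreducibles of degree 2 over GF(2): θ^2 + θ + 1.
None of them divide P (all give nonzero remainder).
No irreducible factor of degree ≤ 2 exists, so P is irreducible over GF(2).

Yes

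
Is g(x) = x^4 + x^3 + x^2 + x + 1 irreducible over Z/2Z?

Yes

Check for roots in Z/2Z: g(0) = 1; g(1) = 1.
No roots, so no linear factors.
Monic irreducibles of degree 2 over GF(2): x^2 + x + 1.
None of them divide g (all give nonzero remainder).
No irreducible factor of degree ≤ 2 exists, so g is irreducible over GF(2).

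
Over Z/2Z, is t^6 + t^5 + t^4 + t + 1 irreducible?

Write g(t) = t^6 + t^5 + t^4 + t + 1.
Check for roots in Z/2Z: g(0) = 1; g(1) = 1.
No roots, so no linear factors.
Monic irreducibles of degree 2 over GF(2): t^2 + t + 1.
None of them divide g (all give nonzero remainder).
Monic irreducibles of degree 3 over GF(2): t^3 + t + 1, t^3 + t^2 + 1.
None of them divide g (all give nonzero remainder).
No irreducible factor of degree ≤ 3 exists, so g is irreducible over GF(2).

Yes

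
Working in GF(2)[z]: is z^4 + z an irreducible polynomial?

No

Write P(z) = z^4 + z.
Check for roots in GF(2): P(0) = 0 → root; P(1) = 0 → root.
P(0) = 0, so (z) divides P(z); P is reducible.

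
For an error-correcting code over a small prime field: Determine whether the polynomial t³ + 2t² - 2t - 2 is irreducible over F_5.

Write g(t) = t³ + 2t² - 2t - 2.
Check for roots in F_5: g(0) = 3; g(1) = 4; g(2) = 0 → root; g(3) = 2; g(4) = 1.
g(2) = 0, so (t − 2) divides g(t); g is reducible.

No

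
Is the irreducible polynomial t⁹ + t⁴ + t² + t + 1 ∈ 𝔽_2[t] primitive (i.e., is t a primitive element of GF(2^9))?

No

Write f(t) = t⁹ + t⁴ + t² + t + 1.
|GF(2^9)^×| = 2^9 − 1 = 511. Prime factorization: 511 = 7·73.
f is primitive ⇔ t has order 511 in GF(2)[t]/(f), i.e. t^(511/q) ≠ 1 for each prime q | 511.
t^(73) mod f = 1
t^(7) mod f = t⁷.
Since t^(73) = 1, the order of t divides 73 < 511; not primitive.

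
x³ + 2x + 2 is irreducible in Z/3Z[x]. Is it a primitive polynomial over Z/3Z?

No

Write f(x) = x³ + 2x + 2.
|GF(3^3)^×| = 3^3 − 1 = 26. Prime factorization: 26 = 2·13.
f is primitive ⇔ x has order 26 in GF(3)[x]/(f), i.e. x^(26/q) ≠ 1 for each prime q | 26.
x^(13) mod f = 1
x^(2) mod f = x².
Since x^(13) = 1, the order of x divides 13 < 26; not primitive.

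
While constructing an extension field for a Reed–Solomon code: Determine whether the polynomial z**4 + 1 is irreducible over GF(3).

Write h(z) = z**4 + 1.
Check for roots in GF(3): h(0) = 1; h(1) = 2; h(2) = 2.
No roots, so no linear factors.
Monic irreducibles of degree 2 over GF(3): z**2 + 1, z**2 + z - 1, z**2 - z - 1.
z**2 + z - 1 divides h: h(z) = (z**2 + z - 1)·(z**2 - z - 1).

No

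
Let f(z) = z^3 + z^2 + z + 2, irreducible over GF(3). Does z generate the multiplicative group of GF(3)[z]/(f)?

|GF(3^3)^×| = 3^3 − 1 = 26. Prime factorization: 26 = 2·13.
f is primitive ⇔ z has order 26 in GF(3)[z]/(f), i.e. z^(26/q) ≠ 1 for each prime q | 26.
z^(13) mod f = 1
z^(2) mod f = z^2.
Since z^(13) = 1, the order of z divides 13 < 26; not primitive.

No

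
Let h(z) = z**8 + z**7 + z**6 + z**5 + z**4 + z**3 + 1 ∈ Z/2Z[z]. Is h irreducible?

Yes

Check for roots in Z/2Z: h(0) = 1; h(1) = 1.
No roots, so no linear factors.
Monic irreducibles of degree 2 over GF(2): z**2 + z + 1.
None of them divide h (all give nonzero remainder).
Monic irreducibles of degree 3 over GF(2): z**3 + z + 1, z**3 + z**2 + 1.
None of them divide h (all give nonzero remainder).
Monic irreducibles of degree 4 over GF(2): z**4 + z + 1, z**4 + z**3 + 1, z**4 + z**3 + z**2 + z + 1.
None of them divide h (all give nonzero remainder).
No irreducible factor of degree ≤ 4 exists, so h is irreducible over GF(2).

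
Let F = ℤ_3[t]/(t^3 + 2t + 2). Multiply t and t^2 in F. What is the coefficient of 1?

Multiply in ℤ_3[t]: (t)·(t^2) = t^3.
Reduce using t^3 ≡ t + 1 (mod t^3 + 2t + 2).
Reduced: t + 1.

1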